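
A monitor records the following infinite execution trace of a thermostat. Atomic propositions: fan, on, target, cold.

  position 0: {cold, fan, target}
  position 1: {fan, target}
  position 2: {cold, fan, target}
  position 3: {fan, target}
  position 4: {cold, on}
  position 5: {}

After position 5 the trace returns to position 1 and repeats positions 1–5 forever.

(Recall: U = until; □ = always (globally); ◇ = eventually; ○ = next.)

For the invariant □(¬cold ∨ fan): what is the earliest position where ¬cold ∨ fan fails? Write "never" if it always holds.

4

Check ¬cold ∨ fan at each position in order: 0 ✓, 1 ✓, 2 ✓, 3 ✓.
At position 4 the labels are {cold, on}, so ¬cold ∨ fan is false there. This is the first violation.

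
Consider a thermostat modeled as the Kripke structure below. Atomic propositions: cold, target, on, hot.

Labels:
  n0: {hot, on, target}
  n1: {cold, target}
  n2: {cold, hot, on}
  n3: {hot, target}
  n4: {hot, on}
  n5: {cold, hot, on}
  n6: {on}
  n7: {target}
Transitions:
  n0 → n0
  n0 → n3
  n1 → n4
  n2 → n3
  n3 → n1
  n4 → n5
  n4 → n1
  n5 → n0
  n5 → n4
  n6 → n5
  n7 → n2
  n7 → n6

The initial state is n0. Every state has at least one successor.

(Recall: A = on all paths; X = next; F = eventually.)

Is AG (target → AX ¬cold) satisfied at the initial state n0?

States satisfying target → AX ¬cold: {n0, n1, n2, n4, n5, n6}.
States satisfying AG (target → AX ¬cold): ∅.
n3 is reachable from n0 and violates target → AX ¬cold, so AG fails at n0.
n0 ∉ Sat(AG (target → AX ¬cold)).

Does not hold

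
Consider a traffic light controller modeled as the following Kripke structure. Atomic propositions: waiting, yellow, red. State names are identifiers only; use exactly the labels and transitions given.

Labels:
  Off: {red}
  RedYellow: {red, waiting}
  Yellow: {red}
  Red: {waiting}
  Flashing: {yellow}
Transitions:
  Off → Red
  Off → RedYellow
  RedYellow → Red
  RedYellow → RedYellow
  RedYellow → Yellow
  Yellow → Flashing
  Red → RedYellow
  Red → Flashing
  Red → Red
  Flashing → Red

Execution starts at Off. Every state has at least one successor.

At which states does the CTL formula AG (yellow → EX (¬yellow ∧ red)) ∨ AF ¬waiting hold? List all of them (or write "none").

{Off, Yellow, Flashing}

States satisfying yellow → EX (¬yellow ∧ red): {Off, RedYellow, Yellow, Red}.
States satisfying AG (yellow → EX (¬yellow ∧ red)): ∅.
States satisfying ¬waiting: {Off, Yellow, Flashing}.
States satisfying AF ¬waiting: {Off, Yellow, Flashing}.
States satisfying AG (yellow → EX (¬yellow ∧ red)) ∨ AF ¬waiting: {Off, Yellow, Flashing}.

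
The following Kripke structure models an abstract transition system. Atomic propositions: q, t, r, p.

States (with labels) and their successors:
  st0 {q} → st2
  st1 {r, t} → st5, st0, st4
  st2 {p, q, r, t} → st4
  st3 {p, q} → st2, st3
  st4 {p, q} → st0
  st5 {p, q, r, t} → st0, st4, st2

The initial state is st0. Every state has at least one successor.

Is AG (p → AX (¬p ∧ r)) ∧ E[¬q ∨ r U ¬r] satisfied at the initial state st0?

States satisfying p → AX (¬p ∧ r): {st0, st1}.
States satisfying AG (p → AX (¬p ∧ r)): ∅.
States satisfying ¬q ∨ r: {st1, st2, st5}.
States satisfying ¬r: {st0, st3, st4}.
States satisfying E[¬q ∨ r U ¬r]: {st0, st1, st2, st3, st4, st5}.
States satisfying AG (p → AX (¬p ∧ r)) ∧ E[¬q ∨ r U ¬r]: ∅.
st0 ∉ Sat(AG (p → AX (¬p ∧ r)) ∧ E[¬q ∨ r U ¬r]).

Violated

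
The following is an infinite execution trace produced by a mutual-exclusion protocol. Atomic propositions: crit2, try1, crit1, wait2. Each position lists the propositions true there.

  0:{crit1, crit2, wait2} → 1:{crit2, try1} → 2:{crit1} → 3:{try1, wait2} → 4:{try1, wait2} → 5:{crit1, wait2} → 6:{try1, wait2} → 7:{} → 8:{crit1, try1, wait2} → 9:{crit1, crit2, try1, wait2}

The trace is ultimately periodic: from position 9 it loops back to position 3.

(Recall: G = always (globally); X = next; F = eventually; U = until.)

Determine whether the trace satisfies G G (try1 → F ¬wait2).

Yes

G (try1 → F ¬wait2) holds at every position 0..9, and those are all positions ever visited, so G G (try1 → F ¬wait2) holds.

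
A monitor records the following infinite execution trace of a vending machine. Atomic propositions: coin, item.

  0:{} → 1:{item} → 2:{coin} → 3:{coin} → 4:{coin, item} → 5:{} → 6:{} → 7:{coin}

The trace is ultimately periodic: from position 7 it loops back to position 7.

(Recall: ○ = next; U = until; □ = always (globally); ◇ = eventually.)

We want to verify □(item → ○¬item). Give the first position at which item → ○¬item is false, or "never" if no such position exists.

item → ○¬item holds at every position 0..7, and those are all the positions the trace ever visits, so the invariant □(item → ○¬item) is never violated.

never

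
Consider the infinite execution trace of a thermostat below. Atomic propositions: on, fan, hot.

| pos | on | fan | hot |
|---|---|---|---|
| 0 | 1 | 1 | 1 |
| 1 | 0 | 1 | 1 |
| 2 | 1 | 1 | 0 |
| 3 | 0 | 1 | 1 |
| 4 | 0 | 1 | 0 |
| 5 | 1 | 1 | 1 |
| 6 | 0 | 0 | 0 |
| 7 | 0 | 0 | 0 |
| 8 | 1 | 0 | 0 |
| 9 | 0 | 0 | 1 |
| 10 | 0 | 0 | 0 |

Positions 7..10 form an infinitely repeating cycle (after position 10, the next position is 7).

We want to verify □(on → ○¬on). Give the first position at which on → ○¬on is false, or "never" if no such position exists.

on → ○¬on holds at every position 0..10, and those are all the positions the trace ever visits, so the invariant □(on → ○¬on) is never violated.

never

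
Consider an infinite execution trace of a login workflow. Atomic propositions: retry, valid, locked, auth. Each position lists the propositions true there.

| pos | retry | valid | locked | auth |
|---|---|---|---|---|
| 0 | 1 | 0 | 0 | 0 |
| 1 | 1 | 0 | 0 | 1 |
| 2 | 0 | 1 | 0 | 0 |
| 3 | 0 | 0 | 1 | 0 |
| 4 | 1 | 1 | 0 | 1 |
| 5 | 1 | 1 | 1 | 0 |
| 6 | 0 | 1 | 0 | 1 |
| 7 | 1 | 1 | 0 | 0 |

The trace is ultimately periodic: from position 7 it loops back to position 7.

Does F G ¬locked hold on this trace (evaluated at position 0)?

Holds

G ¬locked holds at position 6, which is reachable from 0, so F G ¬locked holds.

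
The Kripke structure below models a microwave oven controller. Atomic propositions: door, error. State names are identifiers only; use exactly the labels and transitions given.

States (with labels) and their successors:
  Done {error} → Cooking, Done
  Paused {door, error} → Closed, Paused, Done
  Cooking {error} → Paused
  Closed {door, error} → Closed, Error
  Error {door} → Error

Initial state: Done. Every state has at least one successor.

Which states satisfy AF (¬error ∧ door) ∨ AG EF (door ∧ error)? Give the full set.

{Error}

States satisfying ¬error ∧ door: {Error}.
States satisfying AF (¬error ∧ door): {Error}.
States satisfying EF (door ∧ error): {Done, Paused, Cooking, Closed}.
States satisfying AG EF (door ∧ error): ∅.
States satisfying AF (¬error ∧ door) ∨ AG EF (door ∧ error): {Error}.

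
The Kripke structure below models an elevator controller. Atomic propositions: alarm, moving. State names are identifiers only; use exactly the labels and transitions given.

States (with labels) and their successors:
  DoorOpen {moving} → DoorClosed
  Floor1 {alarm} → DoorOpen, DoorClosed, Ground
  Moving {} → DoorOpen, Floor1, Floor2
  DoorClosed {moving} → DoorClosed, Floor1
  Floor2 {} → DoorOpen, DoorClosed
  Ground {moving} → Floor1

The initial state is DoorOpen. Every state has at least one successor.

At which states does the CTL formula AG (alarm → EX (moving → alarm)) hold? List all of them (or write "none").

States satisfying alarm → EX (moving → alarm): {DoorOpen, Moving, DoorClosed, Floor2, Ground}.
States satisfying AG (alarm → EX (moving → alarm)): ∅.

none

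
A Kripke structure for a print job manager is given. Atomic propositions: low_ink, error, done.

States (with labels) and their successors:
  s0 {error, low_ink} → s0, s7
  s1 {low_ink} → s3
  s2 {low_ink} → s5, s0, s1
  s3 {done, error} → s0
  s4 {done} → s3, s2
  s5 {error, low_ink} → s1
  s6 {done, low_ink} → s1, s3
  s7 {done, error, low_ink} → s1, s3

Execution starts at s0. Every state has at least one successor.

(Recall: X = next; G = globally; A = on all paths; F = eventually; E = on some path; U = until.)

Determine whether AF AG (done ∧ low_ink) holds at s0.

States satisfying AG (done ∧ low_ink): ∅.
States satisfying AF AG (done ∧ low_ink): ∅.
There is a path from s0 along which AG (done ∧ low_ink) never holds.
s0 ∉ Sat(AF AG (done ∧ low_ink)).

Does not hold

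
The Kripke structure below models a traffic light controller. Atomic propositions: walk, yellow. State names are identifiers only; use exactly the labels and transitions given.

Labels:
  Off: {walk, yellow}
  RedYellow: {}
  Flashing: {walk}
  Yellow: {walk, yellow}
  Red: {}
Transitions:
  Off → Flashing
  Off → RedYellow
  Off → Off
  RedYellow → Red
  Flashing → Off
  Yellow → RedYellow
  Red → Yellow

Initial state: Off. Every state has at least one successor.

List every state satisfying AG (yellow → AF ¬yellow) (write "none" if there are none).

{RedYellow, Yellow, Red}

States satisfying yellow → AF ¬yellow: {RedYellow, Flashing, Yellow, Red}.
States satisfying AG (yellow → AF ¬yellow): {RedYellow, Yellow, Red}.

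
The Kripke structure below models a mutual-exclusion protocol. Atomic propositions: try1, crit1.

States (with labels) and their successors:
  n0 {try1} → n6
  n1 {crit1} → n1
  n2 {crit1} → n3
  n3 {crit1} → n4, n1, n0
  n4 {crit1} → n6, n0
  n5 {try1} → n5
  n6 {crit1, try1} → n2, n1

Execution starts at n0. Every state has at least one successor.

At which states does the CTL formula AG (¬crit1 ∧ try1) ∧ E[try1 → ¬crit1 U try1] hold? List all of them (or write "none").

{n5}

States satisfying ¬crit1 ∧ try1: {n0, n5}.
States satisfying AG (¬crit1 ∧ try1): {n5}.
States satisfying try1 → ¬crit1: {n0, n1, n2, n3, n4, n5}.
States satisfying try1: {n0, n5, n6}.
States satisfying E[try1 → ¬crit1 U try1]: {n0, n2, n3, n4, n5, n6}.
States satisfying AG (¬crit1 ∧ try1) ∧ E[try1 → ¬crit1 U try1]: {n5}.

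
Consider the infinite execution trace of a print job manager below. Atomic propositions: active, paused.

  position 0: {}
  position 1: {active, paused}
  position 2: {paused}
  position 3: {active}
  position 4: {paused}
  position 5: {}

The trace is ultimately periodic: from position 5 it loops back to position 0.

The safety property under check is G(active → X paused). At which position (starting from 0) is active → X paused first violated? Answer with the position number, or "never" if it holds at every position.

never

active → X paused holds at every position 0..5, and those are all the positions the trace ever visits, so the invariant G(active → X paused) is never violated.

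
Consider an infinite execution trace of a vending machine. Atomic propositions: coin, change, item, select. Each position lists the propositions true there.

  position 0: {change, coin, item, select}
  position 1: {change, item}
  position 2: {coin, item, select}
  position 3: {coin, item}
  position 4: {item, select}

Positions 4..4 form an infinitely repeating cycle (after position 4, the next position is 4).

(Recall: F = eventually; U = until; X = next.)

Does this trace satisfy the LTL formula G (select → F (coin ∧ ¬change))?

Violated

select → F (coin ∧ ¬change) must hold at every position from 0 onward. It fails at position 4, so G (select → F (coin ∧ ¬change)) is false.
Positions where select holds: 0, 2, 4.
Check F (coin ∧ ¬change) at each: 0→ok, 2→ok, 4→fails.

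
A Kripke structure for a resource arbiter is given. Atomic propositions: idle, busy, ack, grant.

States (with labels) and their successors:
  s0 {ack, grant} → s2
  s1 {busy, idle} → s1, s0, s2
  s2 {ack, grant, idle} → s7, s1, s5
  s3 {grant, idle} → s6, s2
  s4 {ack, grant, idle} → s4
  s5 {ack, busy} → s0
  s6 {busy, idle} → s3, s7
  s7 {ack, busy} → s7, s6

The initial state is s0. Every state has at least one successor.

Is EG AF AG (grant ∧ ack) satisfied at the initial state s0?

States satisfying AF AG (grant ∧ ack): {s4}.
States satisfying EG AF AG (grant ∧ ack): {s4}.
No suitable path/successor from s0 witnesses the formula.
s0 ∉ Sat(EG AF AG (grant ∧ ack)).

Violated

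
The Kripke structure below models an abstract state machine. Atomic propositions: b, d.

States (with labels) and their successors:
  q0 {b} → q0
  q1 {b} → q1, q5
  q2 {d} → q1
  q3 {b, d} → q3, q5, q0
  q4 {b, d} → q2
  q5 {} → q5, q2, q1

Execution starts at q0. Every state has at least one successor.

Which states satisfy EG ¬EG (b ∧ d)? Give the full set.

States satisfying ¬EG (b ∧ d): {q0, q1, q2, q4, q5}.
States satisfying EG ¬EG (b ∧ d): {q0, q1, q2, q4, q5}.

{q0, q1, q2, q4, q5}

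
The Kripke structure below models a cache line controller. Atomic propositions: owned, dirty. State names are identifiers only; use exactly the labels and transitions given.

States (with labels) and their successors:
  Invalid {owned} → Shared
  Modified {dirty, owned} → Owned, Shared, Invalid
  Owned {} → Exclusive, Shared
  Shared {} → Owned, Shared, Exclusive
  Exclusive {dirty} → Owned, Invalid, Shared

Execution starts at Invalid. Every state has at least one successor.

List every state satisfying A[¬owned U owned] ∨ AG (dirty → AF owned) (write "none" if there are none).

{Invalid, Modified}

States satisfying ¬owned: {Owned, Shared, Exclusive}.
States satisfying owned: {Invalid, Modified}.
States satisfying A[¬owned U owned]: {Invalid, Modified}.
States satisfying dirty → AF owned: {Invalid, Modified, Owned, Shared}.
States satisfying AG (dirty → AF owned): ∅.
States satisfying A[¬owned U owned] ∨ AG (dirty → AF owned): {Invalid, Modified}.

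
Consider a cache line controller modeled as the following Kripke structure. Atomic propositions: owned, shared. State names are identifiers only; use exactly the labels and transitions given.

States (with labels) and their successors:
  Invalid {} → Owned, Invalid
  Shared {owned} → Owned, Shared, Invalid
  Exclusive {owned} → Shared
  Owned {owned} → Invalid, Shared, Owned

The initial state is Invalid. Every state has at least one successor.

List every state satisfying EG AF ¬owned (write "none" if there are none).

States satisfying AF ¬owned: {Invalid}.
States satisfying EG AF ¬owned: {Invalid}.

{Invalid}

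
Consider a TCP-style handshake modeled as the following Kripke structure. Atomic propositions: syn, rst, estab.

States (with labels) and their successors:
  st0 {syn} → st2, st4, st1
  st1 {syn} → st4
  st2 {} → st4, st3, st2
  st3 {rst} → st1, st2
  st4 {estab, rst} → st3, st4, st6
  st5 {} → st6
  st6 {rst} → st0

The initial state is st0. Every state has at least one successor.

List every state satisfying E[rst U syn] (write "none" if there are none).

States satisfying rst: {st3, st4, st6}.
States satisfying syn: {st0, st1}.
States satisfying E[rst U syn]: {st0, st1, st3, st4, st6}.

{st0, st1, st3, st4, st6}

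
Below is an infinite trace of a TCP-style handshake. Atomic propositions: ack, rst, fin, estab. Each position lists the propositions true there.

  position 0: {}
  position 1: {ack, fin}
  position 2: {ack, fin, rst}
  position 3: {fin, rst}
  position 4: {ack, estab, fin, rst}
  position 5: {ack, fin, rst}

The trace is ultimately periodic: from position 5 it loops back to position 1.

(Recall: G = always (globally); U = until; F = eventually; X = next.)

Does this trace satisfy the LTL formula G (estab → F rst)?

estab → F rst holds at every position 0..5, and those are all positions ever visited, so G (estab → F rst) holds.
Positions where estab holds: 4.
Check F rst at each: 4→ok.

Yes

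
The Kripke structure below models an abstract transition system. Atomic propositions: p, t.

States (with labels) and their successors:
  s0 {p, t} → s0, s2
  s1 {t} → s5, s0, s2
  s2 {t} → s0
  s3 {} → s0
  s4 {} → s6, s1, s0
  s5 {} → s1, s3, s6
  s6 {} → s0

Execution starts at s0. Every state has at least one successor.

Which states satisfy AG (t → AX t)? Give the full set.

States satisfying t → AX t: {s0, s2, s3, s4, s5, s6}.
States satisfying AG (t → AX t): {s0, s2, s3, s6}.

{s0, s2, s3, s6}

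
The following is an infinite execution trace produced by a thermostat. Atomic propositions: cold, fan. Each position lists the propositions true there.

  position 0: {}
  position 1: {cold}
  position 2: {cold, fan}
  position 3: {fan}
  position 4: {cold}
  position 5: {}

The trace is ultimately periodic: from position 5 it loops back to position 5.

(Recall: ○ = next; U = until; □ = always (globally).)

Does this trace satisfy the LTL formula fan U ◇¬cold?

Walking from position 0: ◇¬cold first holds at position 0, and fan holds at every earlier position along the way, so fan U ◇¬cold holds.

Yes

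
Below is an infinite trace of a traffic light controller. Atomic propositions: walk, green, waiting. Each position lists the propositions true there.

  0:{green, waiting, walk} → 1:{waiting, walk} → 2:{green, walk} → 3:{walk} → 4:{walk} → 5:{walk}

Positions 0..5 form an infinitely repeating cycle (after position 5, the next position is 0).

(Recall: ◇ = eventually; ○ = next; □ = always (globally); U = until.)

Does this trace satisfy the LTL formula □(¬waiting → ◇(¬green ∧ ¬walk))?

No

¬waiting → ◇(¬green ∧ ¬walk) must hold at every position from 0 onward. It fails at position 2, so □(¬waiting → ◇(¬green ∧ ¬walk)) is false.
Positions where ¬waiting holds: 2, 3, 4, 5.
Check ◇(¬green ∧ ¬walk) at each: 2→fails, 3→fails, 4→fails, 5→fails.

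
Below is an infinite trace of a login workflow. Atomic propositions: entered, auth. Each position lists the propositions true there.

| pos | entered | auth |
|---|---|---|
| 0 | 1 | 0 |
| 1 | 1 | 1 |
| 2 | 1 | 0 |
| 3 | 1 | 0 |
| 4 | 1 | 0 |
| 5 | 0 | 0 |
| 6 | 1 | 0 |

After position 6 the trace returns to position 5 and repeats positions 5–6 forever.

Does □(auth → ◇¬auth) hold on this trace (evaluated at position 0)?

Yes

auth → ◇¬auth holds at every position 0..6, and those are all positions ever visited, so □(auth → ◇¬auth) holds.
Positions where auth holds: 1.
Check ◇¬auth at each: 1→ok.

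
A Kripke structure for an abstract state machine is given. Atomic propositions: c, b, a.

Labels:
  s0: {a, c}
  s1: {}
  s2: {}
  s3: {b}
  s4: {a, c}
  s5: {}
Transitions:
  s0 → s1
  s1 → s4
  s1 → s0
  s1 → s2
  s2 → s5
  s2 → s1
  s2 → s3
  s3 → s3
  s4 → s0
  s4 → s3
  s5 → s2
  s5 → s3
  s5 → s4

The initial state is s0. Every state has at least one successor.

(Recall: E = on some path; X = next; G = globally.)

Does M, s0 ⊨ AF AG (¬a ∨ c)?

States satisfying AG (¬a ∨ c): {s0, s1, s2, s3, s4, s5}.
States satisfying AF AG (¬a ∨ c): {s0, s1, s2, s3, s4, s5}.
s0 ∈ Sat(AF AG (¬a ∨ c)).

Satisfied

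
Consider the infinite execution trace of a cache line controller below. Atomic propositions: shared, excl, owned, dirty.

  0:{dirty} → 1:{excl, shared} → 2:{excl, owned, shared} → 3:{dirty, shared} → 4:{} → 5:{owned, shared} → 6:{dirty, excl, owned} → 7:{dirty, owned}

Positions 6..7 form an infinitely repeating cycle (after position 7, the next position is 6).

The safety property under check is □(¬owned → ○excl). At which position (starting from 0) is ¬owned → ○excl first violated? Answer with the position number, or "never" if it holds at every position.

3

Check ¬owned → ○excl at each position in order: 0 ✓, 1 ✓, 2 ✓.
At position 3 the labels are {dirty, shared} and the next position 4 has {}, so ¬owned → ○excl is false there. This is the first violation.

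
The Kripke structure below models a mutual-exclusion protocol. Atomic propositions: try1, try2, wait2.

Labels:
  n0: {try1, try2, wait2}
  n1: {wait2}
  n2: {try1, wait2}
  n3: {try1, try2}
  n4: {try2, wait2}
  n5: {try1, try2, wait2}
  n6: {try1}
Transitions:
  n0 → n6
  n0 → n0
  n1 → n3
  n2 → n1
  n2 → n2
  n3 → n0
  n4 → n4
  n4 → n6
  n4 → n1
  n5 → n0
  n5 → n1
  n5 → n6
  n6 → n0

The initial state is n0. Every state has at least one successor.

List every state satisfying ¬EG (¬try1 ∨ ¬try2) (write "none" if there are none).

{n0, n1, n3, n5, n6}

States satisfying ¬try1 ∨ ¬try2: {n1, n2, n4, n6}.
States satisfying EG (¬try1 ∨ ¬try2): {n2, n4}.
States satisfying ¬EG (¬try1 ∨ ¬try2): {n0, n1, n3, n5, n6}.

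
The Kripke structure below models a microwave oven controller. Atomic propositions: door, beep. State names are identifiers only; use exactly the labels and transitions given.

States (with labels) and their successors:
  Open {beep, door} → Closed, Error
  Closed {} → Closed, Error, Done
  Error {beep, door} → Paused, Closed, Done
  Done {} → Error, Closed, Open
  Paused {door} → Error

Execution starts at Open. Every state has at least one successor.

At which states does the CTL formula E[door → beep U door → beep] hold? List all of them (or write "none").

{Open, Closed, Error, Done}

States satisfying door → beep: {Open, Closed, Error, Done}.
States satisfying E[door → beep U door → beep]: {Open, Closed, Error, Done}.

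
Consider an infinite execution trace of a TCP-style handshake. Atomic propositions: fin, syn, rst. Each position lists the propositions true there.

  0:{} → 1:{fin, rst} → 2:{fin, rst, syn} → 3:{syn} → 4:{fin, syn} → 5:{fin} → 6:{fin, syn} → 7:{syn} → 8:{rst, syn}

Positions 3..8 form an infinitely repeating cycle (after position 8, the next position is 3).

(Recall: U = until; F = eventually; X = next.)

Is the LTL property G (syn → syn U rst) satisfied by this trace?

syn → syn U rst must hold at every position from 0 onward. It fails at position 3, so G (syn → syn U rst) is false.
Positions where syn holds: 2, 3, 4, 6, 7, 8.
Check syn U rst at each: 2→ok, 3→fails, 4→fails, 6→ok, 7→ok, 8→ok.

No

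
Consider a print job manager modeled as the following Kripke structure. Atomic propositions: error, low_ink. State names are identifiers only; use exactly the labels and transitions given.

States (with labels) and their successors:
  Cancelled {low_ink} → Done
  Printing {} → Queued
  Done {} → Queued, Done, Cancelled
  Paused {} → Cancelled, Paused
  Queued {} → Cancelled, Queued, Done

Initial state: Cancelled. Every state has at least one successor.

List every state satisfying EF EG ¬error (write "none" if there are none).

States satisfying EG ¬error: {Cancelled, Printing, Done, Paused, Queued}.
States satisfying EF EG ¬error: {Cancelled, Printing, Done, Paused, Queued}.

{Cancelled, Printing, Done, Paused, Queued}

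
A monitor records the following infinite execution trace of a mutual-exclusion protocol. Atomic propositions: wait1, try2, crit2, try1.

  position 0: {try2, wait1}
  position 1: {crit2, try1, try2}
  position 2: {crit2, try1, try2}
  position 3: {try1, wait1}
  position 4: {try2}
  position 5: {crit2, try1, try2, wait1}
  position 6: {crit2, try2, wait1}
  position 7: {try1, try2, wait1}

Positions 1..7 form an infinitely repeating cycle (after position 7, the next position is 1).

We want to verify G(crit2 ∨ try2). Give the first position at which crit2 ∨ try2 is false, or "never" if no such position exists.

Check crit2 ∨ try2 at each position in order: 0 ✓, 1 ✓, 2 ✓.
At position 3 the labels are {try1, wait1}, so crit2 ∨ try2 is false there. This is the first violation.

3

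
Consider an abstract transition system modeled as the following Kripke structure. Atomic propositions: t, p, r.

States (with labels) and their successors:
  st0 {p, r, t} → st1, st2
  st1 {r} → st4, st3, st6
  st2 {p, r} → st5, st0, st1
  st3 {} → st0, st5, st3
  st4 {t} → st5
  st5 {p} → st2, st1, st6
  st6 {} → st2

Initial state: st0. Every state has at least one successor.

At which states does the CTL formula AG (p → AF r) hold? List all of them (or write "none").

{st0, st1, st2, st3, st4, st5, st6}

States satisfying p → AF r: {st0, st1, st2, st3, st4, st5, st6}.
States satisfying AG (p → AF r): {st0, st1, st2, st3, st4, st5, st6}.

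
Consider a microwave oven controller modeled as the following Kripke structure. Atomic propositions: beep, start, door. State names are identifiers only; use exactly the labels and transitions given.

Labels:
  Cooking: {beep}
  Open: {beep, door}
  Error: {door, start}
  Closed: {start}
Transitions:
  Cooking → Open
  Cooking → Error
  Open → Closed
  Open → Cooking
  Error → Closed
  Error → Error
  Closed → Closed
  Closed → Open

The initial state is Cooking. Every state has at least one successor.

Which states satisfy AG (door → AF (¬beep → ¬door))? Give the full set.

States satisfying door → AF (¬beep → ¬door): {Cooking, Open, Closed}.
States satisfying AG (door → AF (¬beep → ¬door)): ∅.

none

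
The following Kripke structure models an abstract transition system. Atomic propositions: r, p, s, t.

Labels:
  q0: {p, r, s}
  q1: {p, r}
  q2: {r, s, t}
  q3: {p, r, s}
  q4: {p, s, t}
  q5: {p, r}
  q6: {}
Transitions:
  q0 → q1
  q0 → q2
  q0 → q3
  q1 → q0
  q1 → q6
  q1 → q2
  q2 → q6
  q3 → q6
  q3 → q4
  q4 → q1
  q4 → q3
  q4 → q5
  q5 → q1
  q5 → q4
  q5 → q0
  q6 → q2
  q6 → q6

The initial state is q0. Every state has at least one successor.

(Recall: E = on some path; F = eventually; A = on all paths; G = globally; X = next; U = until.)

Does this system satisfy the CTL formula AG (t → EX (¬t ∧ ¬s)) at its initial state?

States satisfying t → EX (¬t ∧ ¬s): {q0, q1, q2, q3, q4, q5, q6}.
States satisfying AG (t → EX (¬t ∧ ¬s)): {q0, q1, q2, q3, q4, q5, q6}.
Every state reachable from q0 satisfies t → EX (¬t ∧ ¬s).
q0 ∈ Sat(AG (t → EX (¬t ∧ ¬s))).

Holds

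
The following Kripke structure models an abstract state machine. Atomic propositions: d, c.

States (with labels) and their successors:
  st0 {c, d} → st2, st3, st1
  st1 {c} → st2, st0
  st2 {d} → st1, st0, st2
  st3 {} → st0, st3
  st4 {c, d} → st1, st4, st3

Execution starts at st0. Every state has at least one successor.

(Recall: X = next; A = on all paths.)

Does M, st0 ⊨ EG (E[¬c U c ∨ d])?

Holds

States satisfying E[¬c U c ∨ d]: {st0, st1, st2, st3, st4}.
States satisfying EG (E[¬c U c ∨ d]): {st0, st1, st2, st3, st4}.
st0 ∈ Sat(EG (E[¬c U c ∨ d])).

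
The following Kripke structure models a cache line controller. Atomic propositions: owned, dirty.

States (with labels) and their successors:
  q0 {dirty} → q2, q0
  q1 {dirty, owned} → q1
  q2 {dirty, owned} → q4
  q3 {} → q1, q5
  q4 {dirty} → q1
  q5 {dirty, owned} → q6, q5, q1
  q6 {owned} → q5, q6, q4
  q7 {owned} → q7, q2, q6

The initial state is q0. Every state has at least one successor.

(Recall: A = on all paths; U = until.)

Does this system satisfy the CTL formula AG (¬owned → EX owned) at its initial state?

States satisfying ¬owned → EX owned: {q0, q1, q2, q3, q4, q5, q6, q7}.
States satisfying AG (¬owned → EX owned): {q0, q1, q2, q3, q4, q5, q6, q7}.
Every state reachable from q0 satisfies ¬owned → EX owned.
q0 ∈ Sat(AG (¬owned → EX owned)).

Satisfied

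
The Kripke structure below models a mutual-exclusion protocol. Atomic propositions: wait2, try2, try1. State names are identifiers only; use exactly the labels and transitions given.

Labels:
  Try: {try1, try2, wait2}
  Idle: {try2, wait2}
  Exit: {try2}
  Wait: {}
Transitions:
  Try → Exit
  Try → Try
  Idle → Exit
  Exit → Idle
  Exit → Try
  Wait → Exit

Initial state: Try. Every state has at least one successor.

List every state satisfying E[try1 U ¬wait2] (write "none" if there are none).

{Try, Exit, Wait}

States satisfying try1: {Try}.
States satisfying ¬wait2: {Exit, Wait}.
States satisfying E[try1 U ¬wait2]: {Try, Exit, Wait}.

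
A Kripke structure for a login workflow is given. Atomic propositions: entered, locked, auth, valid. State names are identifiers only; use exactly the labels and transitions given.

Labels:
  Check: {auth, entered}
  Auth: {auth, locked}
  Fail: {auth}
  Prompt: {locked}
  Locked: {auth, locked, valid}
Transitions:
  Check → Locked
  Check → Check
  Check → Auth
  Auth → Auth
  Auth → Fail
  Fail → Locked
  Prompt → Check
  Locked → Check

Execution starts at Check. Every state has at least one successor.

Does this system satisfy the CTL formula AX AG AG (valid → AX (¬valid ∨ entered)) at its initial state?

States satisfying AG AG (valid → AX (¬valid ∨ entered)): {Check, Auth, Fail, Prompt, Locked}.
States satisfying AX AG AG (valid → AX (¬valid ∨ entered)): {Check, Auth, Fail, Prompt, Locked}.
Check ∈ Sat(AX AG AG (valid → AX (¬valid ∨ entered))).

Yes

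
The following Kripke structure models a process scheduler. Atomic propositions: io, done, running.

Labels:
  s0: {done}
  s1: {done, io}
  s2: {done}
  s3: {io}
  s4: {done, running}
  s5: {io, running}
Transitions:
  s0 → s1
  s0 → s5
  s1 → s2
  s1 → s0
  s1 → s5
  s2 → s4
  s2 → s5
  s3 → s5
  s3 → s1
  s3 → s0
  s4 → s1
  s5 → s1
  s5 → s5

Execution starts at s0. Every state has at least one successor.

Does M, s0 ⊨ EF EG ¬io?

No

States satisfying EG ¬io: ∅.
States satisfying EF EG ¬io: ∅.
No suitable path/successor from s0 witnesses the formula.
s0 ∉ Sat(EF EG ¬io).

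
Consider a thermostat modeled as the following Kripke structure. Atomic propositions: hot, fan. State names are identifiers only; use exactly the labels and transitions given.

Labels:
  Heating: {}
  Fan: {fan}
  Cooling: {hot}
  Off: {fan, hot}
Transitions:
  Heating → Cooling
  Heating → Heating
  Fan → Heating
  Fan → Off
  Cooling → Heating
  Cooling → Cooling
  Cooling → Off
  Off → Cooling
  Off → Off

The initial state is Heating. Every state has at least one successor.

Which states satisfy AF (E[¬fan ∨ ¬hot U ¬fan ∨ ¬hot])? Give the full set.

States satisfying E[¬fan ∨ ¬hot U ¬fan ∨ ¬hot]: {Heating, Fan, Cooling}.
States satisfying AF (E[¬fan ∨ ¬hot U ¬fan ∨ ¬hot]): {Heating, Fan, Cooling}.

{Heating, Fan, Cooling}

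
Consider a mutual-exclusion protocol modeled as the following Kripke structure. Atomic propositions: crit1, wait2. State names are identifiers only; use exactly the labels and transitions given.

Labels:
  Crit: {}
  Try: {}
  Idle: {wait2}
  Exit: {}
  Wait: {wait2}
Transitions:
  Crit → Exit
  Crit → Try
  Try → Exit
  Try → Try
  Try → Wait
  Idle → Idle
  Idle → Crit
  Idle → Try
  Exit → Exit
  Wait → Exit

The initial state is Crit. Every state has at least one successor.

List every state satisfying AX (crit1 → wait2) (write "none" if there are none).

{Crit, Try, Idle, Exit, Wait}

States satisfying crit1 → wait2: {Crit, Try, Idle, Exit, Wait}.
States satisfying AX (crit1 → wait2): {Crit, Try, Idle, Exit, Wait}.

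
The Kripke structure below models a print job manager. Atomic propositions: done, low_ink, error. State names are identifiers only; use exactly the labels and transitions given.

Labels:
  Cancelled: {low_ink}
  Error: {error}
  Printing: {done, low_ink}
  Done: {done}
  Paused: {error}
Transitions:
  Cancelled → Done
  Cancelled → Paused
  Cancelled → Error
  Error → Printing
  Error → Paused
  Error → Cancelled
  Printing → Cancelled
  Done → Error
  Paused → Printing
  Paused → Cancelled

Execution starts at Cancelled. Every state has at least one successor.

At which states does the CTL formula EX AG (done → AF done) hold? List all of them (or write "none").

States satisfying AG (done → AF done): {Cancelled, Error, Printing, Done, Paused}.
States satisfying EX AG (done → AF done): {Cancelled, Error, Printing, Done, Paused}.

{Cancelled, Error, Printing, Done, Paused}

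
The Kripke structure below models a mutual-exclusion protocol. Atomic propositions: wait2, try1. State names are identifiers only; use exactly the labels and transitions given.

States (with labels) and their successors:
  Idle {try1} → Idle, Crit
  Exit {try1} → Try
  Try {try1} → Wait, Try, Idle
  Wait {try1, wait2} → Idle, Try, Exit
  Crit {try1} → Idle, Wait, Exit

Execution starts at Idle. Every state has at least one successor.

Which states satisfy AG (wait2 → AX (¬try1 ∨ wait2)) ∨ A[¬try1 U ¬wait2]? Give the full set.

{Idle, Exit, Try, Crit}

States satisfying wait2 → AX (¬try1 ∨ wait2): {Idle, Exit, Try, Crit}.
States satisfying AG (wait2 → AX (¬try1 ∨ wait2)): ∅.
States satisfying ¬try1: ∅.
States satisfying ¬wait2: {Idle, Exit, Try, Crit}.
States satisfying A[¬try1 U ¬wait2]: {Idle, Exit, Try, Crit}.
States satisfying AG (wait2 → AX (¬try1 ∨ wait2)) ∨ A[¬try1 U ¬wait2]: {Idle, Exit, Try, Crit}.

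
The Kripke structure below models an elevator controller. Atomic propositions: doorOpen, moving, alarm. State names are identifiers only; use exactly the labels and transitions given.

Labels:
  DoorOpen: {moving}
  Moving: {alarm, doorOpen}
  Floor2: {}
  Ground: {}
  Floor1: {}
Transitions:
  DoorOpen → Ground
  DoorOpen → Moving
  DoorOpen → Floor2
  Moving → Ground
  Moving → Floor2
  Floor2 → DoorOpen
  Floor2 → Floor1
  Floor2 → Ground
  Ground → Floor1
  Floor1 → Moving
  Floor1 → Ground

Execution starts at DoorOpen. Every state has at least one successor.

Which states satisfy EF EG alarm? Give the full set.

States satisfying EG alarm: ∅.
States satisfying EF EG alarm: ∅.

none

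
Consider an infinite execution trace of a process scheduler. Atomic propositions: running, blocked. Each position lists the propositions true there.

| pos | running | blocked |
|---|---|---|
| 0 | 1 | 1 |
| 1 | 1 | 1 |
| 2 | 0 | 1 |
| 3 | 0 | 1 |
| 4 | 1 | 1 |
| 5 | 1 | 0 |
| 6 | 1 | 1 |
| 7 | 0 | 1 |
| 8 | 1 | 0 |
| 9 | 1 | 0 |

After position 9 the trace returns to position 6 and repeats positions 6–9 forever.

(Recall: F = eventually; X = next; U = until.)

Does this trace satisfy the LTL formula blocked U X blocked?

Walking from position 0: X blocked first holds at position 0, and blocked holds at every earlier position along the way, so blocked U X blocked holds.

Holds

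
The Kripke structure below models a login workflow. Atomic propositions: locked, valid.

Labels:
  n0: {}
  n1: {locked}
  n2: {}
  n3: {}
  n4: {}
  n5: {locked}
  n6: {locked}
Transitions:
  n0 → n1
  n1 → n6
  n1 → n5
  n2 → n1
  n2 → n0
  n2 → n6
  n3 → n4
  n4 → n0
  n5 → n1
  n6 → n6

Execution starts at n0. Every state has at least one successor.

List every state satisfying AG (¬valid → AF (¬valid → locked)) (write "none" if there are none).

{n0, n1, n2, n3, n4, n5, n6}

States satisfying ¬valid → AF (¬valid → locked): {n0, n1, n2, n3, n4, n5, n6}.
States satisfying AG (¬valid → AF (¬valid → locked)): {n0, n1, n2, n3, n4, n5, n6}.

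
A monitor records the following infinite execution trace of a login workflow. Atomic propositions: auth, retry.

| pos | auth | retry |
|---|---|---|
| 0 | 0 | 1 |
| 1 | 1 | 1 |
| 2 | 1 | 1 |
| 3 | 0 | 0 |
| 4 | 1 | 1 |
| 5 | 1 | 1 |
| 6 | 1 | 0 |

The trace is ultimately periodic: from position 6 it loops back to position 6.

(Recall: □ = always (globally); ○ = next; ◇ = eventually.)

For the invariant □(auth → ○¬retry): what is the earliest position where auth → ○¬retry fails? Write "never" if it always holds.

Check auth → ○¬retry at each position in order: 0 ✓.
At position 1 the labels are {auth, retry} and the next position 2 has {auth, retry}, so auth → ○¬retry is false there. This is the first violation.

1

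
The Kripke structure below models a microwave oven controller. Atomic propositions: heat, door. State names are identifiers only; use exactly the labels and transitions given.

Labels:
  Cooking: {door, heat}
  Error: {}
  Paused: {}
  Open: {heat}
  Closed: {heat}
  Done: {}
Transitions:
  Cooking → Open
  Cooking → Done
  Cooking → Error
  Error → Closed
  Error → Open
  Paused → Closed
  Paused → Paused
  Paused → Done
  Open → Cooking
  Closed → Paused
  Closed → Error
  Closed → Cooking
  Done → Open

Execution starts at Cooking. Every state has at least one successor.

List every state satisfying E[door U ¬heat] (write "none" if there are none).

States satisfying door: {Cooking}.
States satisfying ¬heat: {Error, Paused, Done}.
States satisfying E[door U ¬heat]: {Cooking, Error, Paused, Done}.

{Cooking, Error, Paused, Done}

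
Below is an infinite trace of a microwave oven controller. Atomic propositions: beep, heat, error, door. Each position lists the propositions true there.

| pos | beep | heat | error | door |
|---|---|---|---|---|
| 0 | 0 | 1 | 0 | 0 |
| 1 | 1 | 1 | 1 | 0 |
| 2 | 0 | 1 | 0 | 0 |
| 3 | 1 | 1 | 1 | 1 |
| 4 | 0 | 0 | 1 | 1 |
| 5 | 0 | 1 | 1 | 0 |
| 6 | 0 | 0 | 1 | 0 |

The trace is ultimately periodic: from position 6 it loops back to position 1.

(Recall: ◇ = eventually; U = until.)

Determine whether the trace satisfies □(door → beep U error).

Satisfied

door → beep U error holds at every position 0..6, and those are all positions ever visited, so □(door → beep U error) holds.
Positions where door holds: 3, 4.
Check beep U error at each: 3→ok, 4→ok.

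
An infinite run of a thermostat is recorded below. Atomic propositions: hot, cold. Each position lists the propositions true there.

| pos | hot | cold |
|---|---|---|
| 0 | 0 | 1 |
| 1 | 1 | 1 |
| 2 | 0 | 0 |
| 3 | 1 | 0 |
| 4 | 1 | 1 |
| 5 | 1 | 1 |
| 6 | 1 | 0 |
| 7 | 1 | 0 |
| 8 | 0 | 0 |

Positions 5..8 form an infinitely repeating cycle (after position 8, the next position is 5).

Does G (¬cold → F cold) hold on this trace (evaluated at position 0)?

¬cold → F cold holds at every position 0..8, and those are all positions ever visited, so G (¬cold → F cold) holds.
Positions where ¬cold holds: 2, 3, 6, 7, 8.
Check F cold at each: 2→ok, 3→ok, 6→ok, 7→ok, 8→ok.

Satisfied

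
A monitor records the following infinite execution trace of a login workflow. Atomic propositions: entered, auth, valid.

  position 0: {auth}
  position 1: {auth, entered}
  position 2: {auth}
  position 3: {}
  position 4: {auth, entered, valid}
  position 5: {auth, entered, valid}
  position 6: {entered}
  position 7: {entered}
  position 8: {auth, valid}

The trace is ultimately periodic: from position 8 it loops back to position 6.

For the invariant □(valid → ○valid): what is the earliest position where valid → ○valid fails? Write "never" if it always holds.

5

Check valid → ○valid at each position in order: 0 ✓, 1 ✓, 2 ✓, 3 ✓, 4 ✓.
At position 5 the labels are {auth, entered, valid} and the next position 6 has {entered}, so valid → ○valid is false there. This is the first violation.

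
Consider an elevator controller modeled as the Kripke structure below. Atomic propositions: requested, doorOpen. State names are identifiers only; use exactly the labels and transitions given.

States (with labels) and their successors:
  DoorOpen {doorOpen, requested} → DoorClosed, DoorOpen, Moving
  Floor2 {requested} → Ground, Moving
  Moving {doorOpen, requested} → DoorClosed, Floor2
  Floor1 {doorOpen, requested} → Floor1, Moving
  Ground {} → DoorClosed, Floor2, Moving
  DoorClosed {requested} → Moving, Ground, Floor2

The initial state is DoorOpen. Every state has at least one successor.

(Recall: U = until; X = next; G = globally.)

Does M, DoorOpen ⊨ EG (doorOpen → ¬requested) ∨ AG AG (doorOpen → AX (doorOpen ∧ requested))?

States satisfying doorOpen → ¬requested: {Floor2, Ground, DoorClosed}.
States satisfying EG (doorOpen → ¬requested): {Floor2, Ground, DoorClosed}.
States satisfying AG (doorOpen → AX (doorOpen ∧ requested)): ∅.
States satisfying AG AG (doorOpen → AX (doorOpen ∧ requested)): ∅.
States satisfying EG (doorOpen → ¬requested) ∨ AG AG (doorOpen → AX (doorOpen ∧ requested)): {Floor2, Ground, DoorClosed}.
DoorOpen ∉ Sat(EG (doorOpen → ¬requested) ∨ AG AG (doorOpen → AX (doorOpen ∧ requested))).

Does not hold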